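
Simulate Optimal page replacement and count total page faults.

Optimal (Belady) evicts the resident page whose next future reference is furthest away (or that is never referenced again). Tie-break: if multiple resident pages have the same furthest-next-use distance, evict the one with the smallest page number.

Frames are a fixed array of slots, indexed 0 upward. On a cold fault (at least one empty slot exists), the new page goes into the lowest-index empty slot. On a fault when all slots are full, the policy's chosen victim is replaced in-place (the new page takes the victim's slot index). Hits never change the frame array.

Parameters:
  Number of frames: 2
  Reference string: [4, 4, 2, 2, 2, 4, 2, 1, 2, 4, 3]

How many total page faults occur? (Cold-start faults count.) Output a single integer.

Answer: 5

Derivation:
Step 0: ref 4 → FAULT, frames=[4,-]
Step 1: ref 4 → HIT, frames=[4,-]
Step 2: ref 2 → FAULT, frames=[4,2]
Step 3: ref 2 → HIT, frames=[4,2]
Step 4: ref 2 → HIT, frames=[4,2]
Step 5: ref 4 → HIT, frames=[4,2]
Step 6: ref 2 → HIT, frames=[4,2]
Step 7: ref 1 → FAULT (evict 4), frames=[1,2]
Step 8: ref 2 → HIT, frames=[1,2]
Step 9: ref 4 → FAULT (evict 1), frames=[4,2]
Step 10: ref 3 → FAULT (evict 2), frames=[4,3]
Total faults: 5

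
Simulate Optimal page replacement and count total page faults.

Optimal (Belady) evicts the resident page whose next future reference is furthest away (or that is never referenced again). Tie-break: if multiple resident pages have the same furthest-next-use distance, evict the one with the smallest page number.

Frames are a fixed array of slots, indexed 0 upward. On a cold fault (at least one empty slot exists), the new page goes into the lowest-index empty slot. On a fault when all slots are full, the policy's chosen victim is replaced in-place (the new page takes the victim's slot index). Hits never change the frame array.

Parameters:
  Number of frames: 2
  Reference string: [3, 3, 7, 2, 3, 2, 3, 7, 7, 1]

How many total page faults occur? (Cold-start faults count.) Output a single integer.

Step 0: ref 3 → FAULT, frames=[3,-]
Step 1: ref 3 → HIT, frames=[3,-]
Step 2: ref 7 → FAULT, frames=[3,7]
Step 3: ref 2 → FAULT (evict 7), frames=[3,2]
Step 4: ref 3 → HIT, frames=[3,2]
Step 5: ref 2 → HIT, frames=[3,2]
Step 6: ref 3 → HIT, frames=[3,2]
Step 7: ref 7 → FAULT (evict 2), frames=[3,7]
Step 8: ref 7 → HIT, frames=[3,7]
Step 9: ref 1 → FAULT (evict 3), frames=[1,7]
Total faults: 5

Answer: 5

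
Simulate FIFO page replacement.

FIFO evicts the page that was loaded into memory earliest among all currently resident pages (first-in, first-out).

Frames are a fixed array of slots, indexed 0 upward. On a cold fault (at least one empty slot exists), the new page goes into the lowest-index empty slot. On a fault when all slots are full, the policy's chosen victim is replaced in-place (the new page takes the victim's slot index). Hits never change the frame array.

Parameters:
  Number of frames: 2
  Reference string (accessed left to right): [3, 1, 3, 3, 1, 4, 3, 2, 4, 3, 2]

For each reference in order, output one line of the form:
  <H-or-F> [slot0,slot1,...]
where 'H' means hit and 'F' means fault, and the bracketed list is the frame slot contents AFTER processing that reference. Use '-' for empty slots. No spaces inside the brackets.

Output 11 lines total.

F [3,-]
F [3,1]
H [3,1]
H [3,1]
H [3,1]
F [4,1]
F [4,3]
F [2,3]
F [2,4]
F [3,4]
F [3,2]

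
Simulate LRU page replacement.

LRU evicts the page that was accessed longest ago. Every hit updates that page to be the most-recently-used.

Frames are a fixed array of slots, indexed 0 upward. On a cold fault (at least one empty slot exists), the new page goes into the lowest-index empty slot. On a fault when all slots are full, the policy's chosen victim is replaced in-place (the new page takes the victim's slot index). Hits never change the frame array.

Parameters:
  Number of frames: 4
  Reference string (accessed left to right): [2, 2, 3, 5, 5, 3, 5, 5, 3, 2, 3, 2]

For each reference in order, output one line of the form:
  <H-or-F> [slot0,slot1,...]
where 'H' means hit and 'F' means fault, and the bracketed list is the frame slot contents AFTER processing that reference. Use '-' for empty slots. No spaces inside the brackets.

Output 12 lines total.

F [2,-,-,-]
H [2,-,-,-]
F [2,3,-,-]
F [2,3,5,-]
H [2,3,5,-]
H [2,3,5,-]
H [2,3,5,-]
H [2,3,5,-]
H [2,3,5,-]
H [2,3,5,-]
H [2,3,5,-]
H [2,3,5,-]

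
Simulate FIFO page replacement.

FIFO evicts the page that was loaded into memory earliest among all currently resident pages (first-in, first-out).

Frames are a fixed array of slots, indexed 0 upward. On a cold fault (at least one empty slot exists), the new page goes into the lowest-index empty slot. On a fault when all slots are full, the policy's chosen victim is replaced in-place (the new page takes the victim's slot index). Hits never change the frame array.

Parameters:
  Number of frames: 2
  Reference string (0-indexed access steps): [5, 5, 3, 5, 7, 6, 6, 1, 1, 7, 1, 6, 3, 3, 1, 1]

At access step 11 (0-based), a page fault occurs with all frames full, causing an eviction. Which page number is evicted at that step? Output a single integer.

Answer: 1

Derivation:
Step 0: ref 5 -> FAULT, frames=[5,-]
Step 1: ref 5 -> HIT, frames=[5,-]
Step 2: ref 3 -> FAULT, frames=[5,3]
Step 3: ref 5 -> HIT, frames=[5,3]
Step 4: ref 7 -> FAULT, evict 5, frames=[7,3]
Step 5: ref 6 -> FAULT, evict 3, frames=[7,6]
Step 6: ref 6 -> HIT, frames=[7,6]
Step 7: ref 1 -> FAULT, evict 7, frames=[1,6]
Step 8: ref 1 -> HIT, frames=[1,6]
Step 9: ref 7 -> FAULT, evict 6, frames=[1,7]
Step 10: ref 1 -> HIT, frames=[1,7]
Step 11: ref 6 -> FAULT, evict 1, frames=[6,7]
At step 11: evicted page 1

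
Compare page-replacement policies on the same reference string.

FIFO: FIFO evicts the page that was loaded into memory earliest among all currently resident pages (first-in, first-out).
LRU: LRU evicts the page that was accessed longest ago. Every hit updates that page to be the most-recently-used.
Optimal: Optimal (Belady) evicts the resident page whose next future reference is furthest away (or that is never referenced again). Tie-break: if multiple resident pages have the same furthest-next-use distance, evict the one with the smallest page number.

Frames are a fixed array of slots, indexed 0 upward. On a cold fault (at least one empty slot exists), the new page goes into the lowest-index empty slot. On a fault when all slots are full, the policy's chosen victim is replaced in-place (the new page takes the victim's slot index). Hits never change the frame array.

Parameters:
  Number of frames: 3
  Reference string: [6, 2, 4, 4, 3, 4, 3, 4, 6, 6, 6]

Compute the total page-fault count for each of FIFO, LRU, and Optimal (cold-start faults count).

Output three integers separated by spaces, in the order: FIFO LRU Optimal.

Answer: 5 5 4

Derivation:
--- FIFO ---
  step 0: ref 6 -> FAULT, frames=[6,-,-] (faults so far: 1)
  step 1: ref 2 -> FAULT, frames=[6,2,-] (faults so far: 2)
  step 2: ref 4 -> FAULT, frames=[6,2,4] (faults so far: 3)
  step 3: ref 4 -> HIT, frames=[6,2,4] (faults so far: 3)
  step 4: ref 3 -> FAULT, evict 6, frames=[3,2,4] (faults so far: 4)
  step 5: ref 4 -> HIT, frames=[3,2,4] (faults so far: 4)
  step 6: ref 3 -> HIT, frames=[3,2,4] (faults so far: 4)
  step 7: ref 4 -> HIT, frames=[3,2,4] (faults so far: 4)
  step 8: ref 6 -> FAULT, evict 2, frames=[3,6,4] (faults so far: 5)
  step 9: ref 6 -> HIT, frames=[3,6,4] (faults so far: 5)
  step 10: ref 6 -> HIT, frames=[3,6,4] (faults so far: 5)
  FIFO total faults: 5
--- LRU ---
  step 0: ref 6 -> FAULT, frames=[6,-,-] (faults so far: 1)
  step 1: ref 2 -> FAULT, frames=[6,2,-] (faults so far: 2)
  step 2: ref 4 -> FAULT, frames=[6,2,4] (faults so far: 3)
  step 3: ref 4 -> HIT, frames=[6,2,4] (faults so far: 3)
  step 4: ref 3 -> FAULT, evict 6, frames=[3,2,4] (faults so far: 4)
  step 5: ref 4 -> HIT, frames=[3,2,4] (faults so far: 4)
  step 6: ref 3 -> HIT, frames=[3,2,4] (faults so far: 4)
  step 7: ref 4 -> HIT, frames=[3,2,4] (faults so far: 4)
  step 8: ref 6 -> FAULT, evict 2, frames=[3,6,4] (faults so far: 5)
  step 9: ref 6 -> HIT, frames=[3,6,4] (faults so far: 5)
  step 10: ref 6 -> HIT, frames=[3,6,4] (faults so far: 5)
  LRU total faults: 5
--- Optimal ---
  step 0: ref 6 -> FAULT, frames=[6,-,-] (faults so far: 1)
  step 1: ref 2 -> FAULT, frames=[6,2,-] (faults so far: 2)
  step 2: ref 4 -> FAULT, frames=[6,2,4] (faults so far: 3)
  step 3: ref 4 -> HIT, frames=[6,2,4] (faults so far: 3)
  step 4: ref 3 -> FAULT, evict 2, frames=[6,3,4] (faults so far: 4)
  step 5: ref 4 -> HIT, frames=[6,3,4] (faults so far: 4)
  step 6: ref 3 -> HIT, frames=[6,3,4] (faults so far: 4)
  step 7: ref 4 -> HIT, frames=[6,3,4] (faults so far: 4)
  step 8: ref 6 -> HIT, frames=[6,3,4] (faults so far: 4)
  step 9: ref 6 -> HIT, frames=[6,3,4] (faults so far: 4)
  step 10: ref 6 -> HIT, frames=[6,3,4] (faults so far: 4)
  Optimal total faults: 4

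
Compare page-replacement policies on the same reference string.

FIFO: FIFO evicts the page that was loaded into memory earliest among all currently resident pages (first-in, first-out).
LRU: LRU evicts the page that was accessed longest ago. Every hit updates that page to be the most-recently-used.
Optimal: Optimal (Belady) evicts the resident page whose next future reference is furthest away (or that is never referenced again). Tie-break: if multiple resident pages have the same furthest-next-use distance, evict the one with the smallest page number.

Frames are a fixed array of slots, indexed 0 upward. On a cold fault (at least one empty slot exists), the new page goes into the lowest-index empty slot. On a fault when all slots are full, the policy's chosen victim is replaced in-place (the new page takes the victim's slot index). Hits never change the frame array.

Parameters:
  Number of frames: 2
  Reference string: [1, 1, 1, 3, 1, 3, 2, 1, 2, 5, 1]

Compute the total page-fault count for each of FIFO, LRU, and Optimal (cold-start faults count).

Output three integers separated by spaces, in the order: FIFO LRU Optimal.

--- FIFO ---
  step 0: ref 1 -> FAULT, frames=[1,-] (faults so far: 1)
  step 1: ref 1 -> HIT, frames=[1,-] (faults so far: 1)
  step 2: ref 1 -> HIT, frames=[1,-] (faults so far: 1)
  step 3: ref 3 -> FAULT, frames=[1,3] (faults so far: 2)
  step 4: ref 1 -> HIT, frames=[1,3] (faults so far: 2)
  step 5: ref 3 -> HIT, frames=[1,3] (faults so far: 2)
  step 6: ref 2 -> FAULT, evict 1, frames=[2,3] (faults so far: 3)
  step 7: ref 1 -> FAULT, evict 3, frames=[2,1] (faults so far: 4)
  step 8: ref 2 -> HIT, frames=[2,1] (faults so far: 4)
  step 9: ref 5 -> FAULT, evict 2, frames=[5,1] (faults so far: 5)
  step 10: ref 1 -> HIT, frames=[5,1] (faults so far: 5)
  FIFO total faults: 5
--- LRU ---
  step 0: ref 1 -> FAULT, frames=[1,-] (faults so far: 1)
  step 1: ref 1 -> HIT, frames=[1,-] (faults so far: 1)
  step 2: ref 1 -> HIT, frames=[1,-] (faults so far: 1)
  step 3: ref 3 -> FAULT, frames=[1,3] (faults so far: 2)
  step 4: ref 1 -> HIT, frames=[1,3] (faults so far: 2)
  step 5: ref 3 -> HIT, frames=[1,3] (faults so far: 2)
  step 6: ref 2 -> FAULT, evict 1, frames=[2,3] (faults so far: 3)
  step 7: ref 1 -> FAULT, evict 3, frames=[2,1] (faults so far: 4)
  step 8: ref 2 -> HIT, frames=[2,1] (faults so far: 4)
  step 9: ref 5 -> FAULT, evict 1, frames=[2,5] (faults so far: 5)
  step 10: ref 1 -> FAULT, evict 2, frames=[1,5] (faults so far: 6)
  LRU total faults: 6
--- Optimal ---
  step 0: ref 1 -> FAULT, frames=[1,-] (faults so far: 1)
  step 1: ref 1 -> HIT, frames=[1,-] (faults so far: 1)
  step 2: ref 1 -> HIT, frames=[1,-] (faults so far: 1)
  step 3: ref 3 -> FAULT, frames=[1,3] (faults so far: 2)
  step 4: ref 1 -> HIT, frames=[1,3] (faults so far: 2)
  step 5: ref 3 -> HIT, frames=[1,3] (faults so far: 2)
  step 6: ref 2 -> FAULT, evict 3, frames=[1,2] (faults so far: 3)
  step 7: ref 1 -> HIT, frames=[1,2] (faults so far: 3)
  step 8: ref 2 -> HIT, frames=[1,2] (faults so far: 3)
  step 9: ref 5 -> FAULT, evict 2, frames=[1,5] (faults so far: 4)
  step 10: ref 1 -> HIT, frames=[1,5] (faults so far: 4)
  Optimal total faults: 4

Answer: 5 6 4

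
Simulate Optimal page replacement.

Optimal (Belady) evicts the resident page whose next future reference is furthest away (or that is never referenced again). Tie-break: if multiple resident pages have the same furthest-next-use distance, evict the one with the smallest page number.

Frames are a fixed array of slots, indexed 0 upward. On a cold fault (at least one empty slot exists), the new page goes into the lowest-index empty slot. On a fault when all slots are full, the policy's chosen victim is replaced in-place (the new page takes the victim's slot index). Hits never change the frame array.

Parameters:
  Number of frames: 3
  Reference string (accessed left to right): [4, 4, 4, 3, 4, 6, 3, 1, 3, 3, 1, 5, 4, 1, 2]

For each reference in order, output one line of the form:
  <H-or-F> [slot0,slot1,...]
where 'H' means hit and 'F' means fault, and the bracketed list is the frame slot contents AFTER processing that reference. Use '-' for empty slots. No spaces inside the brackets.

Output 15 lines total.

F [4,-,-]
H [4,-,-]
H [4,-,-]
F [4,3,-]
H [4,3,-]
F [4,3,6]
H [4,3,6]
F [4,3,1]
H [4,3,1]
H [4,3,1]
H [4,3,1]
F [4,5,1]
H [4,5,1]
H [4,5,1]
F [4,5,2]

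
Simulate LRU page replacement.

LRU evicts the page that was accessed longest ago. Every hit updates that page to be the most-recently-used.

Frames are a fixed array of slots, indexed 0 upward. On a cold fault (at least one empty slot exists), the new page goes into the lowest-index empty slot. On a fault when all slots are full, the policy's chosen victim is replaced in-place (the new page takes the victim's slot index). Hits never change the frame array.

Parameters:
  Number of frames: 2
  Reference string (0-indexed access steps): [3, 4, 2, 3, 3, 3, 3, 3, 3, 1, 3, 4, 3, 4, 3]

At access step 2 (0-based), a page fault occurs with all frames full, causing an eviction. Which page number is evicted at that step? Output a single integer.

Answer: 3

Derivation:
Step 0: ref 3 -> FAULT, frames=[3,-]
Step 1: ref 4 -> FAULT, frames=[3,4]
Step 2: ref 2 -> FAULT, evict 3, frames=[2,4]
At step 2: evicted page 3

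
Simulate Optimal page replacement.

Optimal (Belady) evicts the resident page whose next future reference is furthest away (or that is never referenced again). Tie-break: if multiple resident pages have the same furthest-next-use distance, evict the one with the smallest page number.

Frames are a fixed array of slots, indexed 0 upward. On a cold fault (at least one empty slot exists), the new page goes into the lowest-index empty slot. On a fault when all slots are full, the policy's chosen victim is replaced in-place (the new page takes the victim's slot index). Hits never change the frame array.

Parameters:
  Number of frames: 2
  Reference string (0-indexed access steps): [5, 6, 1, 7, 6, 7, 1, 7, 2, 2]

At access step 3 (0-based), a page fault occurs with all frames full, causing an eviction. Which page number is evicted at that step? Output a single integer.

Step 0: ref 5 -> FAULT, frames=[5,-]
Step 1: ref 6 -> FAULT, frames=[5,6]
Step 2: ref 1 -> FAULT, evict 5, frames=[1,6]
Step 3: ref 7 -> FAULT, evict 1, frames=[7,6]
At step 3: evicted page 1

Answer: 1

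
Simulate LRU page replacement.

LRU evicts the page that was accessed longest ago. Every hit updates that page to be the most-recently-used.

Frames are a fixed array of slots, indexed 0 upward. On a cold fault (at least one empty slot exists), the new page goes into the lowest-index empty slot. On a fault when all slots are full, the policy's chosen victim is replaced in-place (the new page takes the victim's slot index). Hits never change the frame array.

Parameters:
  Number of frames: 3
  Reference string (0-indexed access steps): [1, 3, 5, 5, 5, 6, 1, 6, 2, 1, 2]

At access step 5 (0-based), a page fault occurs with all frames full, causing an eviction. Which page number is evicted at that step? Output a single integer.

Step 0: ref 1 -> FAULT, frames=[1,-,-]
Step 1: ref 3 -> FAULT, frames=[1,3,-]
Step 2: ref 5 -> FAULT, frames=[1,3,5]
Step 3: ref 5 -> HIT, frames=[1,3,5]
Step 4: ref 5 -> HIT, frames=[1,3,5]
Step 5: ref 6 -> FAULT, evict 1, frames=[6,3,5]
At step 5: evicted page 1

Answer: 1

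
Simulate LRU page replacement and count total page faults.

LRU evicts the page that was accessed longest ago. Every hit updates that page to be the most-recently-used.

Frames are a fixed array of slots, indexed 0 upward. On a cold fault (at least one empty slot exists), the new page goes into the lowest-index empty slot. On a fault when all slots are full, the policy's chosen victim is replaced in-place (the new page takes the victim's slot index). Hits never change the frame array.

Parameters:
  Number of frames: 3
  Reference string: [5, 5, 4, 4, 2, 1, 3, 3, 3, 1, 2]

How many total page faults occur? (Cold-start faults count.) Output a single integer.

Answer: 5

Derivation:
Step 0: ref 5 → FAULT, frames=[5,-,-]
Step 1: ref 5 → HIT, frames=[5,-,-]
Step 2: ref 4 → FAULT, frames=[5,4,-]
Step 3: ref 4 → HIT, frames=[5,4,-]
Step 4: ref 2 → FAULT, frames=[5,4,2]
Step 5: ref 1 → FAULT (evict 5), frames=[1,4,2]
Step 6: ref 3 → FAULT (evict 4), frames=[1,3,2]
Step 7: ref 3 → HIT, frames=[1,3,2]
Step 8: ref 3 → HIT, frames=[1,3,2]
Step 9: ref 1 → HIT, frames=[1,3,2]
Step 10: ref 2 → HIT, frames=[1,3,2]
Total faults: 5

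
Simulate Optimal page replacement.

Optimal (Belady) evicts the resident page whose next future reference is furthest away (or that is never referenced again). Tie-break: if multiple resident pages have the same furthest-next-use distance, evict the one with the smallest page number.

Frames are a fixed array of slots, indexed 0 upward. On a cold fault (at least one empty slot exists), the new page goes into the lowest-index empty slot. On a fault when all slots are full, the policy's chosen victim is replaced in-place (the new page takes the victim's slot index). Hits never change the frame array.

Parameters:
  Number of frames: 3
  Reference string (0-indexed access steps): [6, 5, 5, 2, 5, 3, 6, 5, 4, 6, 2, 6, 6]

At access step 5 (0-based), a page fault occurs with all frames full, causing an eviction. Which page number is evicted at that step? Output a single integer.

Step 0: ref 6 -> FAULT, frames=[6,-,-]
Step 1: ref 5 -> FAULT, frames=[6,5,-]
Step 2: ref 5 -> HIT, frames=[6,5,-]
Step 3: ref 2 -> FAULT, frames=[6,5,2]
Step 4: ref 5 -> HIT, frames=[6,5,2]
Step 5: ref 3 -> FAULT, evict 2, frames=[6,5,3]
At step 5: evicted page 2

Answer: 2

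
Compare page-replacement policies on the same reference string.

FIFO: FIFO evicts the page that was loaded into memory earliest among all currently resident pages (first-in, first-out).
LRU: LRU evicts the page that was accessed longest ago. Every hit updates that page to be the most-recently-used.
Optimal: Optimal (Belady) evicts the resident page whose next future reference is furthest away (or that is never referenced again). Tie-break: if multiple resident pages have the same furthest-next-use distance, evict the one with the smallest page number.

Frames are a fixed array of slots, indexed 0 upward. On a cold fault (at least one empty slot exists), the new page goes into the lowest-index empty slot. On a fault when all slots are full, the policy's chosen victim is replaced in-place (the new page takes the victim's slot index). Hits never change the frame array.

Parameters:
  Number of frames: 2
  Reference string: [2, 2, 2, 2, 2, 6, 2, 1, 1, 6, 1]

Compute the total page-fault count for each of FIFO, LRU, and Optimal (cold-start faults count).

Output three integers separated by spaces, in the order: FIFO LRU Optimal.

--- FIFO ---
  step 0: ref 2 -> FAULT, frames=[2,-] (faults so far: 1)
  step 1: ref 2 -> HIT, frames=[2,-] (faults so far: 1)
  step 2: ref 2 -> HIT, frames=[2,-] (faults so far: 1)
  step 3: ref 2 -> HIT, frames=[2,-] (faults so far: 1)
  step 4: ref 2 -> HIT, frames=[2,-] (faults so far: 1)
  step 5: ref 6 -> FAULT, frames=[2,6] (faults so far: 2)
  step 6: ref 2 -> HIT, frames=[2,6] (faults so far: 2)
  step 7: ref 1 -> FAULT, evict 2, frames=[1,6] (faults so far: 3)
  step 8: ref 1 -> HIT, frames=[1,6] (faults so far: 3)
  step 9: ref 6 -> HIT, frames=[1,6] (faults so far: 3)
  step 10: ref 1 -> HIT, frames=[1,6] (faults so far: 3)
  FIFO total faults: 3
--- LRU ---
  step 0: ref 2 -> FAULT, frames=[2,-] (faults so far: 1)
  step 1: ref 2 -> HIT, frames=[2,-] (faults so far: 1)
  step 2: ref 2 -> HIT, frames=[2,-] (faults so far: 1)
  step 3: ref 2 -> HIT, frames=[2,-] (faults so far: 1)
  step 4: ref 2 -> HIT, frames=[2,-] (faults so far: 1)
  step 5: ref 6 -> FAULT, frames=[2,6] (faults so far: 2)
  step 6: ref 2 -> HIT, frames=[2,6] (faults so far: 2)
  step 7: ref 1 -> FAULT, evict 6, frames=[2,1] (faults so far: 3)
  step 8: ref 1 -> HIT, frames=[2,1] (faults so far: 3)
  step 9: ref 6 -> FAULT, evict 2, frames=[6,1] (faults so far: 4)
  step 10: ref 1 -> HIT, frames=[6,1] (faults so far: 4)
  LRU total faults: 4
--- Optimal ---
  step 0: ref 2 -> FAULT, frames=[2,-] (faults so far: 1)
  step 1: ref 2 -> HIT, frames=[2,-] (faults so far: 1)
  step 2: ref 2 -> HIT, frames=[2,-] (faults so far: 1)
  step 3: ref 2 -> HIT, frames=[2,-] (faults so far: 1)
  step 4: ref 2 -> HIT, frames=[2,-] (faults so far: 1)
  step 5: ref 6 -> FAULT, frames=[2,6] (faults so far: 2)
  step 6: ref 2 -> HIT, frames=[2,6] (faults so far: 2)
  step 7: ref 1 -> FAULT, evict 2, frames=[1,6] (faults so far: 3)
  step 8: ref 1 -> HIT, frames=[1,6] (faults so far: 3)
  step 9: ref 6 -> HIT, frames=[1,6] (faults so far: 3)
  step 10: ref 1 -> HIT, frames=[1,6] (faults so far: 3)
  Optimal total faults: 3

Answer: 3 4 3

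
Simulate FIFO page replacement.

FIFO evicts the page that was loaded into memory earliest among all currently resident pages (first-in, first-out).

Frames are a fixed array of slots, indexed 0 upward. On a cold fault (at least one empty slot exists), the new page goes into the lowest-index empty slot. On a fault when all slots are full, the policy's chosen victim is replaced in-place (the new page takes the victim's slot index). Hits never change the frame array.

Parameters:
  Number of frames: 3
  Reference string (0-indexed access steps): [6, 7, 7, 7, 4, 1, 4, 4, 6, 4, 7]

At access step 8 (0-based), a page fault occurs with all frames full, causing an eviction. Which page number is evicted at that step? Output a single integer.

Step 0: ref 6 -> FAULT, frames=[6,-,-]
Step 1: ref 7 -> FAULT, frames=[6,7,-]
Step 2: ref 7 -> HIT, frames=[6,7,-]
Step 3: ref 7 -> HIT, frames=[6,7,-]
Step 4: ref 4 -> FAULT, frames=[6,7,4]
Step 5: ref 1 -> FAULT, evict 6, frames=[1,7,4]
Step 6: ref 4 -> HIT, frames=[1,7,4]
Step 7: ref 4 -> HIT, frames=[1,7,4]
Step 8: ref 6 -> FAULT, evict 7, frames=[1,6,4]
At step 8: evicted page 7

Answer: 7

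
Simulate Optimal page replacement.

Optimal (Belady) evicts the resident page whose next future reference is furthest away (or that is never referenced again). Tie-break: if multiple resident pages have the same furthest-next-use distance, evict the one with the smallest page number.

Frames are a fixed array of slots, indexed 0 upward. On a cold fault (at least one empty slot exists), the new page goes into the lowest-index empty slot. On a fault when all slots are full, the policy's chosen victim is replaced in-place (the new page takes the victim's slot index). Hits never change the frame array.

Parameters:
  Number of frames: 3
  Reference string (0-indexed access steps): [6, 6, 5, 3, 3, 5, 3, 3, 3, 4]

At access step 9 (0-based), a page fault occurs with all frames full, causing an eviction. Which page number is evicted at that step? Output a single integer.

Step 0: ref 6 -> FAULT, frames=[6,-,-]
Step 1: ref 6 -> HIT, frames=[6,-,-]
Step 2: ref 5 -> FAULT, frames=[6,5,-]
Step 3: ref 3 -> FAULT, frames=[6,5,3]
Step 4: ref 3 -> HIT, frames=[6,5,3]
Step 5: ref 5 -> HIT, frames=[6,5,3]
Step 6: ref 3 -> HIT, frames=[6,5,3]
Step 7: ref 3 -> HIT, frames=[6,5,3]
Step 8: ref 3 -> HIT, frames=[6,5,3]
Step 9: ref 4 -> FAULT, evict 3, frames=[6,5,4]
At step 9: evicted page 3

Answer: 3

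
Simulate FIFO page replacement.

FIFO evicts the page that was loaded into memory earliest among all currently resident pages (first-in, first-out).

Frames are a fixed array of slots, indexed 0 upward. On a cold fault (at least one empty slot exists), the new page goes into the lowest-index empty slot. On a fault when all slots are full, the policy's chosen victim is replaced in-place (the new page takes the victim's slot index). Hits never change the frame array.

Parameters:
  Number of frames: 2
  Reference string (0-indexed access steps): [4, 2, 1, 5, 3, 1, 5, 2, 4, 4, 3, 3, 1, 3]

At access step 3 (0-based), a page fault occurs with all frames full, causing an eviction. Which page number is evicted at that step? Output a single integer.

Answer: 2

Derivation:
Step 0: ref 4 -> FAULT, frames=[4,-]
Step 1: ref 2 -> FAULT, frames=[4,2]
Step 2: ref 1 -> FAULT, evict 4, frames=[1,2]
Step 3: ref 5 -> FAULT, evict 2, frames=[1,5]
At step 3: evicted page 2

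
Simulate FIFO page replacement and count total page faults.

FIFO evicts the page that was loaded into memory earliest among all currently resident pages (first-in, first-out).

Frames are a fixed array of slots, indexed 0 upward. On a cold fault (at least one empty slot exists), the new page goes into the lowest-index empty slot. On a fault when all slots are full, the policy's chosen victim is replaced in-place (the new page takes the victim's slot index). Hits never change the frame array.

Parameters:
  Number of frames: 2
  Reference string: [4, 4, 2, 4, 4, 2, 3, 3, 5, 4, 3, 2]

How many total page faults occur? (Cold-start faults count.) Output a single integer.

Answer: 7

Derivation:
Step 0: ref 4 → FAULT, frames=[4,-]
Step 1: ref 4 → HIT, frames=[4,-]
Step 2: ref 2 → FAULT, frames=[4,2]
Step 3: ref 4 → HIT, frames=[4,2]
Step 4: ref 4 → HIT, frames=[4,2]
Step 5: ref 2 → HIT, frames=[4,2]
Step 6: ref 3 → FAULT (evict 4), frames=[3,2]
Step 7: ref 3 → HIT, frames=[3,2]
Step 8: ref 5 → FAULT (evict 2), frames=[3,5]
Step 9: ref 4 → FAULT (evict 3), frames=[4,5]
Step 10: ref 3 → FAULT (evict 5), frames=[4,3]
Step 11: ref 2 → FAULT (evict 4), frames=[2,3]
Total faults: 7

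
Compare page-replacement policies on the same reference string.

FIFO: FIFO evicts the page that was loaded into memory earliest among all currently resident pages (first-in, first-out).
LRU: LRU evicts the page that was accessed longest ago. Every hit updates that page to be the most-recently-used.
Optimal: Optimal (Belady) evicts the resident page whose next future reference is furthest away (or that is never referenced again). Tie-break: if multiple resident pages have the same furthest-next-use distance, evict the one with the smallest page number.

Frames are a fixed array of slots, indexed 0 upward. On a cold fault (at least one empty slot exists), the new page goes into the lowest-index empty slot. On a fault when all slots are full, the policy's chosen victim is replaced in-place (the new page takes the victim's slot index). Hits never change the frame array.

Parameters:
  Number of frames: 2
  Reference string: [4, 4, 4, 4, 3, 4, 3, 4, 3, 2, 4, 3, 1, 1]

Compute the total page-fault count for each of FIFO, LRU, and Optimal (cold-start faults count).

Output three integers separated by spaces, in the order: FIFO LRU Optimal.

Answer: 6 6 5

Derivation:
--- FIFO ---
  step 0: ref 4 -> FAULT, frames=[4,-] (faults so far: 1)
  step 1: ref 4 -> HIT, frames=[4,-] (faults so far: 1)
  step 2: ref 4 -> HIT, frames=[4,-] (faults so far: 1)
  step 3: ref 4 -> HIT, frames=[4,-] (faults so far: 1)
  step 4: ref 3 -> FAULT, frames=[4,3] (faults so far: 2)
  step 5: ref 4 -> HIT, frames=[4,3] (faults so far: 2)
  step 6: ref 3 -> HIT, frames=[4,3] (faults so far: 2)
  step 7: ref 4 -> HIT, frames=[4,3] (faults so far: 2)
  step 8: ref 3 -> HIT, frames=[4,3] (faults so far: 2)
  step 9: ref 2 -> FAULT, evict 4, frames=[2,3] (faults so far: 3)
  step 10: ref 4 -> FAULT, evict 3, frames=[2,4] (faults so far: 4)
  step 11: ref 3 -> FAULT, evict 2, frames=[3,4] (faults so far: 5)
  step 12: ref 1 -> FAULT, evict 4, frames=[3,1] (faults so far: 6)
  step 13: ref 1 -> HIT, frames=[3,1] (faults so far: 6)
  FIFO total faults: 6
--- LRU ---
  step 0: ref 4 -> FAULT, frames=[4,-] (faults so far: 1)
  step 1: ref 4 -> HIT, frames=[4,-] (faults so far: 1)
  step 2: ref 4 -> HIT, frames=[4,-] (faults so far: 1)
  step 3: ref 4 -> HIT, frames=[4,-] (faults so far: 1)
  step 4: ref 3 -> FAULT, frames=[4,3] (faults so far: 2)
  step 5: ref 4 -> HIT, frames=[4,3] (faults so far: 2)
  step 6: ref 3 -> HIT, frames=[4,3] (faults so far: 2)
  step 7: ref 4 -> HIT, frames=[4,3] (faults so far: 2)
  step 8: ref 3 -> HIT, frames=[4,3] (faults so far: 2)
  step 9: ref 2 -> FAULT, evict 4, frames=[2,3] (faults so far: 3)
  step 10: ref 4 -> FAULT, evict 3, frames=[2,4] (faults so far: 4)
  step 11: ref 3 -> FAULT, evict 2, frames=[3,4] (faults so far: 5)
  step 12: ref 1 -> FAULT, evict 4, frames=[3,1] (faults so far: 6)
  step 13: ref 1 -> HIT, frames=[3,1] (faults so far: 6)
  LRU total faults: 6
--- Optimal ---
  step 0: ref 4 -> FAULT, frames=[4,-] (faults so far: 1)
  step 1: ref 4 -> HIT, frames=[4,-] (faults so far: 1)
  step 2: ref 4 -> HIT, frames=[4,-] (faults so far: 1)
  step 3: ref 4 -> HIT, frames=[4,-] (faults so far: 1)
  step 4: ref 3 -> FAULT, frames=[4,3] (faults so far: 2)
  step 5: ref 4 -> HIT, frames=[4,3] (faults so far: 2)
  step 6: ref 3 -> HIT, frames=[4,3] (faults so far: 2)
  step 7: ref 4 -> HIT, frames=[4,3] (faults so far: 2)
  step 8: ref 3 -> HIT, frames=[4,3] (faults so far: 2)
  step 9: ref 2 -> FAULT, evict 3, frames=[4,2] (faults so far: 3)
  step 10: ref 4 -> HIT, frames=[4,2] (faults so far: 3)
  step 11: ref 3 -> FAULT, evict 2, frames=[4,3] (faults so far: 4)
  step 12: ref 1 -> FAULT, evict 3, frames=[4,1] (faults so far: 5)
  step 13: ref 1 -> HIT, frames=[4,1] (faults so far: 5)
  Optimal total faults: 5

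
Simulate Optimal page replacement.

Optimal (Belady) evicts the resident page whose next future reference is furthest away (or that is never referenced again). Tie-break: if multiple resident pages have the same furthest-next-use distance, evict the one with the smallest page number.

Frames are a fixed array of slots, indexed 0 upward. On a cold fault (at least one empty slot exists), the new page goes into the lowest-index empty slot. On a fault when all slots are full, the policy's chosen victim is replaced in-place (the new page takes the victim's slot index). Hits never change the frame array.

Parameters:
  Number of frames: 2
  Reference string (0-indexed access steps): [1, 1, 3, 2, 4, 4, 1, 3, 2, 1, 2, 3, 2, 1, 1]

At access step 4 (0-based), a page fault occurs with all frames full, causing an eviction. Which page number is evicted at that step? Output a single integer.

Step 0: ref 1 -> FAULT, frames=[1,-]
Step 1: ref 1 -> HIT, frames=[1,-]
Step 2: ref 3 -> FAULT, frames=[1,3]
Step 3: ref 2 -> FAULT, evict 3, frames=[1,2]
Step 4: ref 4 -> FAULT, evict 2, frames=[1,4]
At step 4: evicted page 2

Answer: 2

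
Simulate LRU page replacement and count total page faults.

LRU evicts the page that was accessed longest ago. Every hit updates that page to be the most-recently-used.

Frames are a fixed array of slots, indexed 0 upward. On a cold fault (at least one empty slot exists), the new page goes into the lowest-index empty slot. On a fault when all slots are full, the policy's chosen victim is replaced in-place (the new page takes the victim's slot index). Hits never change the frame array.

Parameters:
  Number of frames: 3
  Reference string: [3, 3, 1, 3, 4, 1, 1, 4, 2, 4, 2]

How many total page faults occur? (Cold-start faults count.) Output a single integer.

Answer: 4

Derivation:
Step 0: ref 3 → FAULT, frames=[3,-,-]
Step 1: ref 3 → HIT, frames=[3,-,-]
Step 2: ref 1 → FAULT, frames=[3,1,-]
Step 3: ref 3 → HIT, frames=[3,1,-]
Step 4: ref 4 → FAULT, frames=[3,1,4]
Step 5: ref 1 → HIT, frames=[3,1,4]
Step 6: ref 1 → HIT, frames=[3,1,4]
Step 7: ref 4 → HIT, frames=[3,1,4]
Step 8: ref 2 → FAULT (evict 3), frames=[2,1,4]
Step 9: ref 4 → HIT, frames=[2,1,4]
Step 10: ref 2 → HIT, frames=[2,1,4]
Total faults: 4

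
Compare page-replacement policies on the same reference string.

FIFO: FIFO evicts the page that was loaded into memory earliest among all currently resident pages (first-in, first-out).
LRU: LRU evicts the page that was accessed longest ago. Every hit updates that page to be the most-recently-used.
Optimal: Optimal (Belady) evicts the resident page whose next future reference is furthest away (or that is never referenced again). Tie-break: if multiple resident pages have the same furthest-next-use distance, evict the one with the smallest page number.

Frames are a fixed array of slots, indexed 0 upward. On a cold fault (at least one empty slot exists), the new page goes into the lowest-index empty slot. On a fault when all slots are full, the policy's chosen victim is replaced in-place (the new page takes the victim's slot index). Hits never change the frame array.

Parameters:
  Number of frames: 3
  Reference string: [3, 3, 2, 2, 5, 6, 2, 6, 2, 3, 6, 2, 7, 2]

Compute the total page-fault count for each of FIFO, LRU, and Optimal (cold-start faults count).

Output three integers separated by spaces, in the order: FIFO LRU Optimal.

Answer: 7 6 5

Derivation:
--- FIFO ---
  step 0: ref 3 -> FAULT, frames=[3,-,-] (faults so far: 1)
  step 1: ref 3 -> HIT, frames=[3,-,-] (faults so far: 1)
  step 2: ref 2 -> FAULT, frames=[3,2,-] (faults so far: 2)
  step 3: ref 2 -> HIT, frames=[3,2,-] (faults so far: 2)
  step 4: ref 5 -> FAULT, frames=[3,2,5] (faults so far: 3)
  step 5: ref 6 -> FAULT, evict 3, frames=[6,2,5] (faults so far: 4)
  step 6: ref 2 -> HIT, frames=[6,2,5] (faults so far: 4)
  step 7: ref 6 -> HIT, frames=[6,2,5] (faults so far: 4)
  step 8: ref 2 -> HIT, frames=[6,2,5] (faults so far: 4)
  step 9: ref 3 -> FAULT, evict 2, frames=[6,3,5] (faults so far: 5)
  step 10: ref 6 -> HIT, frames=[6,3,5] (faults so far: 5)
  step 11: ref 2 -> FAULT, evict 5, frames=[6,3,2] (faults so far: 6)
  step 12: ref 7 -> FAULT, evict 6, frames=[7,3,2] (faults so far: 7)
  step 13: ref 2 -> HIT, frames=[7,3,2] (faults so far: 7)
  FIFO total faults: 7
--- LRU ---
  step 0: ref 3 -> FAULT, frames=[3,-,-] (faults so far: 1)
  step 1: ref 3 -> HIT, frames=[3,-,-] (faults so far: 1)
  step 2: ref 2 -> FAULT, frames=[3,2,-] (faults so far: 2)
  step 3: ref 2 -> HIT, frames=[3,2,-] (faults so far: 2)
  step 4: ref 5 -> FAULT, frames=[3,2,5] (faults so far: 3)
  step 5: ref 6 -> FAULT, evict 3, frames=[6,2,5] (faults so far: 4)
  step 6: ref 2 -> HIT, frames=[6,2,5] (faults so far: 4)
  step 7: ref 6 -> HIT, frames=[6,2,5] (faults so far: 4)
  step 8: ref 2 -> HIT, frames=[6,2,5] (faults so far: 4)
  step 9: ref 3 -> FAULT, evict 5, frames=[6,2,3] (faults so far: 5)
  step 10: ref 6 -> HIT, frames=[6,2,3] (faults so far: 5)
  step 11: ref 2 -> HIT, frames=[6,2,3] (faults so far: 5)
  step 12: ref 7 -> FAULT, evict 3, frames=[6,2,7] (faults so far: 6)
  step 13: ref 2 -> HIT, frames=[6,2,7] (faults so far: 6)
  LRU total faults: 6
--- Optimal ---
  step 0: ref 3 -> FAULT, frames=[3,-,-] (faults so far: 1)
  step 1: ref 3 -> HIT, frames=[3,-,-] (faults so far: 1)
  step 2: ref 2 -> FAULT, frames=[3,2,-] (faults so far: 2)
  step 3: ref 2 -> HIT, frames=[3,2,-] (faults so far: 2)
  step 4: ref 5 -> FAULT, frames=[3,2,5] (faults so far: 3)
  step 5: ref 6 -> FAULT, evict 5, frames=[3,2,6] (faults so far: 4)
  step 6: ref 2 -> HIT, frames=[3,2,6] (faults so far: 4)
  step 7: ref 6 -> HIT, frames=[3,2,6] (faults so far: 4)
  step 8: ref 2 -> HIT, frames=[3,2,6] (faults so far: 4)
  step 9: ref 3 -> HIT, frames=[3,2,6] (faults so far: 4)
  step 10: ref 6 -> HIT, frames=[3,2,6] (faults so far: 4)
  step 11: ref 2 -> HIT, frames=[3,2,6] (faults so far: 4)
  step 12: ref 7 -> FAULT, evict 3, frames=[7,2,6] (faults so far: 5)
  step 13: ref 2 -> HIT, frames=[7,2,6] (faults so far: 5)
  Optimal total faults: 5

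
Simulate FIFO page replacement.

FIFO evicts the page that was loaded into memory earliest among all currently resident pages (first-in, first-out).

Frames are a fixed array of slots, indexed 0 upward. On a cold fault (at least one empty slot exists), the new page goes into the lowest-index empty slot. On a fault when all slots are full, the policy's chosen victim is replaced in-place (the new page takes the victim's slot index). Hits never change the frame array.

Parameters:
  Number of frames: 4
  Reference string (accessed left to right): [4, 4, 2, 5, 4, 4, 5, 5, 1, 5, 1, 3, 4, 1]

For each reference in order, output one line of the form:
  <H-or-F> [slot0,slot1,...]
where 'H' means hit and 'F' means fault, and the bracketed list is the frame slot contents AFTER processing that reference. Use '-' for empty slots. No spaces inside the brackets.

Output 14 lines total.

F [4,-,-,-]
H [4,-,-,-]
F [4,2,-,-]
F [4,2,5,-]
H [4,2,5,-]
H [4,2,5,-]
H [4,2,5,-]
H [4,2,5,-]
F [4,2,5,1]
H [4,2,5,1]
H [4,2,5,1]
F [3,2,5,1]
F [3,4,5,1]
H [3,4,5,1]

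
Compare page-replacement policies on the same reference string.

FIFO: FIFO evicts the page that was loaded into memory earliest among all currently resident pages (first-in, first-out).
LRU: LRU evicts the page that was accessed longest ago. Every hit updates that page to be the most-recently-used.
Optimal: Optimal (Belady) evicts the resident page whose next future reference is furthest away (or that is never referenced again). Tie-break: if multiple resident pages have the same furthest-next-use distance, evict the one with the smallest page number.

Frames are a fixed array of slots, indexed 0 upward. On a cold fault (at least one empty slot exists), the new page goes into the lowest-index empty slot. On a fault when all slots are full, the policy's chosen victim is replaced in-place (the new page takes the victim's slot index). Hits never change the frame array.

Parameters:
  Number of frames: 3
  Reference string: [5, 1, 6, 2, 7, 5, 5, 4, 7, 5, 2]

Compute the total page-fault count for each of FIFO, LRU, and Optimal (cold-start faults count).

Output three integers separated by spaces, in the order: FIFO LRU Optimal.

--- FIFO ---
  step 0: ref 5 -> FAULT, frames=[5,-,-] (faults so far: 1)
  step 1: ref 1 -> FAULT, frames=[5,1,-] (faults so far: 2)
  step 2: ref 6 -> FAULT, frames=[5,1,6] (faults so far: 3)
  step 3: ref 2 -> FAULT, evict 5, frames=[2,1,6] (faults so far: 4)
  step 4: ref 7 -> FAULT, evict 1, frames=[2,7,6] (faults so far: 5)
  step 5: ref 5 -> FAULT, evict 6, frames=[2,7,5] (faults so far: 6)
  step 6: ref 5 -> HIT, frames=[2,7,5] (faults so far: 6)
  step 7: ref 4 -> FAULT, evict 2, frames=[4,7,5] (faults so far: 7)
  step 8: ref 7 -> HIT, frames=[4,7,5] (faults so far: 7)
  step 9: ref 5 -> HIT, frames=[4,7,5] (faults so far: 7)
  step 10: ref 2 -> FAULT, evict 7, frames=[4,2,5] (faults so far: 8)
  FIFO total faults: 8
--- LRU ---
  step 0: ref 5 -> FAULT, frames=[5,-,-] (faults so far: 1)
  step 1: ref 1 -> FAULT, frames=[5,1,-] (faults so far: 2)
  step 2: ref 6 -> FAULT, frames=[5,1,6] (faults so far: 3)
  step 3: ref 2 -> FAULT, evict 5, frames=[2,1,6] (faults so far: 4)
  step 4: ref 7 -> FAULT, evict 1, frames=[2,7,6] (faults so far: 5)
  step 5: ref 5 -> FAULT, evict 6, frames=[2,7,5] (faults so far: 6)
  step 6: ref 5 -> HIT, frames=[2,7,5] (faults so far: 6)
  step 7: ref 4 -> FAULT, evict 2, frames=[4,7,5] (faults so far: 7)
  step 8: ref 7 -> HIT, frames=[4,7,5] (faults so far: 7)
  step 9: ref 5 -> HIT, frames=[4,7,5] (faults so far: 7)
  step 10: ref 2 -> FAULT, evict 4, frames=[2,7,5] (faults so far: 8)
  LRU total faults: 8
--- Optimal ---
  step 0: ref 5 -> FAULT, frames=[5,-,-] (faults so far: 1)
  step 1: ref 1 -> FAULT, frames=[5,1,-] (faults so far: 2)
  step 2: ref 6 -> FAULT, frames=[5,1,6] (faults so far: 3)
  step 3: ref 2 -> FAULT, evict 1, frames=[5,2,6] (faults so far: 4)
  step 4: ref 7 -> FAULT, evict 6, frames=[5,2,7] (faults so far: 5)
  step 5: ref 5 -> HIT, frames=[5,2,7] (faults so far: 5)
  step 6: ref 5 -> HIT, frames=[5,2,7] (faults so far: 5)
  step 7: ref 4 -> FAULT, evict 2, frames=[5,4,7] (faults so far: 6)
  step 8: ref 7 -> HIT, frames=[5,4,7] (faults so far: 6)
  step 9: ref 5 -> HIT, frames=[5,4,7] (faults so far: 6)
  step 10: ref 2 -> FAULT, evict 4, frames=[5,2,7] (faults so far: 7)
  Optimal total faults: 7

Answer: 8 8 7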